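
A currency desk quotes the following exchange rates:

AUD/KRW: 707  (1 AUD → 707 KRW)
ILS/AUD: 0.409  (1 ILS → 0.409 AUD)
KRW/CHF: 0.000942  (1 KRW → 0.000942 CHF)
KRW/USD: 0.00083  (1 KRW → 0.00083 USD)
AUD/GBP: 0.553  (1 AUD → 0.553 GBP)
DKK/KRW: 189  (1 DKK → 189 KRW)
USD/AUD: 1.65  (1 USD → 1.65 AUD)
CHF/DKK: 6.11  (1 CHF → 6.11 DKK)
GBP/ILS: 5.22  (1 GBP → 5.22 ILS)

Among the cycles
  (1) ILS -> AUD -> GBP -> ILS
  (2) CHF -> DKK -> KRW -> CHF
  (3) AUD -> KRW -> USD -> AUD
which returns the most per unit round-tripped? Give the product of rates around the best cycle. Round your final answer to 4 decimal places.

1.1806

(1) 0.409 × 0.553 × 5.22 = 1.18064
(2) 6.11 × 189 × 0.000942 = 1.08781
(3) 707 × 0.00083 × 1.65 = 0.96824
Highest is cycle (1) at 1.1806 (>1, arbitrage).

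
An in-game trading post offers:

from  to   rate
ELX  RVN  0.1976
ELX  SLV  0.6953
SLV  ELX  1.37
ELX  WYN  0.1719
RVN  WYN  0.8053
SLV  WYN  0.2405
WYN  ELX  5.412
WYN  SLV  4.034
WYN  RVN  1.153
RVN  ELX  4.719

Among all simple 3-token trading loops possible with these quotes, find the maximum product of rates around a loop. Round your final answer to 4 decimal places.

WYN→SLV→ELX→WYN: 4.034 × 1.37 × 0.1719 = 0.95002
RVN→ELX→WYN→RVN: 4.719 × 0.1719 × 1.153 = 0.93531
WYN→ELX→SLV→WYN: 5.412 × 0.6953 × 0.2405 = 0.90499
RVN→WYN→ELX→RVN: 0.8053 × 5.412 × 0.1976 = 0.86120
Maximum is WYN→SLV→ELX→WYN at 0.9500; no arbitrage — every cycle loses value.

0.9500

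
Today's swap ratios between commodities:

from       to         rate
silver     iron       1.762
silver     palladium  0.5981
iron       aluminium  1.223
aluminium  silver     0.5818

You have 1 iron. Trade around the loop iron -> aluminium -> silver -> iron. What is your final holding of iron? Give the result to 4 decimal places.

1.2537

1 iron × 1.223 = 1.223 aluminium
1.223 aluminium × 0.5818 = 0.7115414 silver
0.7115414 silver × 1.762 = 1.2537359468 iron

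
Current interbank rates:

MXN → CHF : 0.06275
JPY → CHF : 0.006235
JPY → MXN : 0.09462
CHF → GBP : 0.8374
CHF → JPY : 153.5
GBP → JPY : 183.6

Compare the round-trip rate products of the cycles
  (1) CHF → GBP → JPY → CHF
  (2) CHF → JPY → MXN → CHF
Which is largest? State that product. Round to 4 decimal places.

(1) 0.8374 × 183.6 × 0.006235 = 0.95861
(2) 153.5 × 0.09462 × 0.06275 = 0.91139
Highest is cycle (1) at 0.9586 (≤1, no arbitrage).

0.9586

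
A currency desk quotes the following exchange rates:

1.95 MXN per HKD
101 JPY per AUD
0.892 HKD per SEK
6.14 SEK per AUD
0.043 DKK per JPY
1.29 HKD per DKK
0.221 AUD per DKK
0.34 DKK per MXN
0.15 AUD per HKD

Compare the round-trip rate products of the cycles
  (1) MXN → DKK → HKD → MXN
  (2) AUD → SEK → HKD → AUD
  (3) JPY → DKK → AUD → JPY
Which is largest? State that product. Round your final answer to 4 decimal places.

0.9598

(1) 0.34 × 1.29 × 1.95 = 0.85527
(2) 6.14 × 0.892 × 0.15 = 0.82153
(3) 0.043 × 0.221 × 101 = 0.95980
Highest is cycle (3) at 0.9598 (≤1, no arbitrage).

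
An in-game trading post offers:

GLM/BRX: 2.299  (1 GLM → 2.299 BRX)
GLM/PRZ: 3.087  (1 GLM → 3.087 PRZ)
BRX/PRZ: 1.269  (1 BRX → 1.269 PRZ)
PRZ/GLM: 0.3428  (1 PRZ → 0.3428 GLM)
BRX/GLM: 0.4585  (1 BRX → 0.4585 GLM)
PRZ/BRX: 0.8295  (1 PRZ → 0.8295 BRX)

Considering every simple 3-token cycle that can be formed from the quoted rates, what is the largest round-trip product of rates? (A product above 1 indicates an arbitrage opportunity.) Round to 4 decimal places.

GLM→PRZ→BRX→GLM: 3.087 × 0.8295 × 0.4585 = 1.17407
GLM→BRX→PRZ→GLM: 2.299 × 1.269 × 0.3428 = 1.00010
Maximum is GLM→PRZ→BRX→GLM at 1.1741; arbitrage exists.

1.1741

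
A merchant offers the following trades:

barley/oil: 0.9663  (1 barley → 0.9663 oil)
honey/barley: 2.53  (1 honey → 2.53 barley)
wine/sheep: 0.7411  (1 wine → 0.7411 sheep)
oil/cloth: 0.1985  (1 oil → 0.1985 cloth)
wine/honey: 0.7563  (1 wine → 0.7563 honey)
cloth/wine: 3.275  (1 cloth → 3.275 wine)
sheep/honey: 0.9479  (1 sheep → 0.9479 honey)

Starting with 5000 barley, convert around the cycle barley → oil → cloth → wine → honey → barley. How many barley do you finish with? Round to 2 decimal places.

5000 barley × 0.9663 = 4831.5 oil
4831.5 oil × 0.1985 = 959.05275 cloth
959.05275 cloth × 3.275 = 3140.89775625 wine
3140.89775625 wine × 0.7563 = 2375.460973051875 honey
2375.460973051875 honey × 2.53 = 6009.91626182124375 barley

6009.92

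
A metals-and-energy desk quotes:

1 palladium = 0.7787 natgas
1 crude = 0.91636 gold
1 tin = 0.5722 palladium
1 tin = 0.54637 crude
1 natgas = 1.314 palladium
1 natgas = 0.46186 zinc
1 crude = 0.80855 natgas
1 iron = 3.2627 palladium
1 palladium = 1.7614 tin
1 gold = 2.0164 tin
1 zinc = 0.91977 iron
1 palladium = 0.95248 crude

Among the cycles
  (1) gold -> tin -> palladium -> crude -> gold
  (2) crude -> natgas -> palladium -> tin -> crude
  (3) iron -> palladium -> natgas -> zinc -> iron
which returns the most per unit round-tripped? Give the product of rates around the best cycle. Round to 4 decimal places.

1.0793

(1) 2.0164 × 0.5722 × 0.95248 × 0.91636 = 1.00704
(2) 0.80855 × 1.314 × 1.7614 × 0.54637 = 1.02246
(3) 3.2627 × 0.7787 × 0.46186 × 0.91977 = 1.07929
Highest is cycle (3) at 1.0793 (>1, arbitrage).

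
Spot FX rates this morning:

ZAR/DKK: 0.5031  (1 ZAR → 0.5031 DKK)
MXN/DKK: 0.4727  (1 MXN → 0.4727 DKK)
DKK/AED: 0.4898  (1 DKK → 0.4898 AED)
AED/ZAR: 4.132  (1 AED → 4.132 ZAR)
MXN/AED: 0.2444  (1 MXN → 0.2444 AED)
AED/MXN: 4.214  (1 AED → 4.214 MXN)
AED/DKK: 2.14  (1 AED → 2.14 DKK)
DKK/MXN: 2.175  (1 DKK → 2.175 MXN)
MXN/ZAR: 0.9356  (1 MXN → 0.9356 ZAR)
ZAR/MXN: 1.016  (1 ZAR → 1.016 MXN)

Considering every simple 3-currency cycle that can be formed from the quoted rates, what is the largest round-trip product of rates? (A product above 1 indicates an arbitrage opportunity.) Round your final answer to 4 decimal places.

MXN→AED→DKK→MXN: 0.2444 × 2.14 × 2.175 = 1.13756
MXN→AED→ZAR→MXN: 0.2444 × 4.132 × 1.016 = 1.02602
MXN→ZAR→DKK→MXN: 0.9356 × 0.5031 × 2.175 = 1.02377
DKK→AED→ZAR→DKK: 0.4898 × 4.132 × 0.5031 = 1.01820
MXN→DKK→AED→MXN: 0.4727 × 0.4898 × 4.214 = 0.97566
Maximum is MXN→AED→DKK→MXN at 1.1376; arbitrage exists.

1.1376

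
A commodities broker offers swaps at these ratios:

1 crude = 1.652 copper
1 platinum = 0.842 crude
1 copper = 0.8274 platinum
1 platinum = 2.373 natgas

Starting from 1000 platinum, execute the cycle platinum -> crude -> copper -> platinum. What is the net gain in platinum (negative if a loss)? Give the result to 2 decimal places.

150.90

1000 platinum × 0.842 = 842 crude
842 crude × 1.652 = 1390.984 copper
1390.984 copper × 0.8274 = 1150.9001616 platinum
Net change: 1150.9001616 − 1000 = 150.9001616 platinum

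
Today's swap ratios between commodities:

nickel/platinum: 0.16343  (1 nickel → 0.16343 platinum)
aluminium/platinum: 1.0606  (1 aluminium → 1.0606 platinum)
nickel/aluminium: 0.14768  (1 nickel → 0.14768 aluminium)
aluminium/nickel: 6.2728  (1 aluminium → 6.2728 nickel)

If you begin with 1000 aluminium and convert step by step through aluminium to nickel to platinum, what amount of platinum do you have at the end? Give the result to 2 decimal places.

1000 aluminium × 6.2728 = 6272.8 nickel
6272.8 nickel × 0.16343 = 1025.163704 platinum

1025.16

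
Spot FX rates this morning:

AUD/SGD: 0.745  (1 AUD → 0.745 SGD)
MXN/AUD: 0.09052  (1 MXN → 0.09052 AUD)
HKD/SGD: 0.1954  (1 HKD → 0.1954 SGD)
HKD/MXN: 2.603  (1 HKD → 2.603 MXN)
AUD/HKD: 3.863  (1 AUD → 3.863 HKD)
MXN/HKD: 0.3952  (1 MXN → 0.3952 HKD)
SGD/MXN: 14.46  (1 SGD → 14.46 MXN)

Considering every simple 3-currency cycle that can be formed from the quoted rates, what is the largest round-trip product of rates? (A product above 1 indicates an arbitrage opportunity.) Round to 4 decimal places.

1.1166

MXN→HKD→SGD→MXN: 0.3952 × 0.1954 × 14.46 = 1.11663
MXN→AUD→SGD→MXN: 0.09052 × 0.745 × 14.46 = 0.97514
MXN→AUD→HKD→MXN: 0.09052 × 3.863 × 2.603 = 0.91021
Maximum is MXN→HKD→SGD→MXN at 1.1166; arbitrage exists.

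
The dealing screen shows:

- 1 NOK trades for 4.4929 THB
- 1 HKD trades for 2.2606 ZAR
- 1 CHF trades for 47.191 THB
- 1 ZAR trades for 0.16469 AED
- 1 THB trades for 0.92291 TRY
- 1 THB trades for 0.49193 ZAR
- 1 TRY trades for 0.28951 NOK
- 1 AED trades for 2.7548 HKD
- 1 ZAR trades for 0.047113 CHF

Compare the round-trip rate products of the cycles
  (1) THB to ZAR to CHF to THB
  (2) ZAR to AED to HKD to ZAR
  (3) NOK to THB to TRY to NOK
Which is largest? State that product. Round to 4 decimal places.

1.2005

(1) 0.49193 × 0.047113 × 47.191 = 1.09371
(2) 0.16469 × 2.7548 × 2.2606 = 1.02561
(3) 4.4929 × 0.92291 × 0.28951 = 1.20047
Highest is cycle (3) at 1.2005 (>1, arbitrage).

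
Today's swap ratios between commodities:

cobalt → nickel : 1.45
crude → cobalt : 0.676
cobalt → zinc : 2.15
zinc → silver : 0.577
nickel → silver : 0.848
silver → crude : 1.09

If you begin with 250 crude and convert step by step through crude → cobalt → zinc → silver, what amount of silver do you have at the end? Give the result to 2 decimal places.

209.65

250 crude × 0.676 = 169 cobalt
169 cobalt × 2.15 = 363.35 zinc
363.35 zinc × 0.577 = 209.65295 silver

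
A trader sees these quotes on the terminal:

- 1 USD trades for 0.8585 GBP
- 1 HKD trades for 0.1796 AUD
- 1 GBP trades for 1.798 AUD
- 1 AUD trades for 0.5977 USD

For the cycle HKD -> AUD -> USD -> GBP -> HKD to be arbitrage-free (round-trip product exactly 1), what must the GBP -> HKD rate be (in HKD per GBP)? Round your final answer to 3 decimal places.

10.851

Known legs of the cycle: 0.1796 × 0.5977 × 0.8585 = 0.09215733082
For no arbitrage the full-cycle product must be 1, so the missing rate is 1 / 0.09215733082 ≈ 10.85101.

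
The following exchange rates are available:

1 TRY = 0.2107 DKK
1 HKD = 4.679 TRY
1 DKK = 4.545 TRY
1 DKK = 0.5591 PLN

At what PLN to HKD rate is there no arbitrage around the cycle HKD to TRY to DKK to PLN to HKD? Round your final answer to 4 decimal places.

Known legs of the cycle: 4.679 × 0.2107 × 0.5591 = 0.55119728923
For no arbitrage the full-cycle product must be 1, so the missing rate is 1 / 0.55119728923 ≈ 1.814232.

1.8142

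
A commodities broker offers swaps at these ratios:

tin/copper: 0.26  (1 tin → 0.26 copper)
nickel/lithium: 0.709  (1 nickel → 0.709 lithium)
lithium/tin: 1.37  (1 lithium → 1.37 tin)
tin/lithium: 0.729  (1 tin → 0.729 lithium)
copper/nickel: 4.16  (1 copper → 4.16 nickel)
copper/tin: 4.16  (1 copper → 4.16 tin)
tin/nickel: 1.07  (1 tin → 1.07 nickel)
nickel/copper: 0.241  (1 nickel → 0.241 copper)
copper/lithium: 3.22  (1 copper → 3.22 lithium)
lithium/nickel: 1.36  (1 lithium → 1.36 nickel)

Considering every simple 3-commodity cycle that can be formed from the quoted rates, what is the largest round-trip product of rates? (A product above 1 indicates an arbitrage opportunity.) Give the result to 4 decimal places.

copper→lithium→tin→copper: 3.22 × 1.37 × 0.26 = 1.14696
nickel→copper→tin→nickel: 0.241 × 4.16 × 1.07 = 1.07274
nickel→copper→lithium→nickel: 0.241 × 3.22 × 1.36 = 1.05539
nickel→lithium→tin→nickel: 0.709 × 1.37 × 1.07 = 1.03932
Maximum is copper→lithium→tin→copper at 1.1470; arbitrage exists.

1.1470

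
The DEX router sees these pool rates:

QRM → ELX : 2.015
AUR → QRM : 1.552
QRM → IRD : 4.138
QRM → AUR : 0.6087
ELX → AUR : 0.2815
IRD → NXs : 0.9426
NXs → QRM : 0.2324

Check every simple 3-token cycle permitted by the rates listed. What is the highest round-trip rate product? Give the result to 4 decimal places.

NXs→QRM→IRD→NXs: 0.2324 × 4.138 × 0.9426 = 0.90647
ELX→AUR→QRM→ELX: 0.2815 × 1.552 × 2.015 = 0.88033
Maximum is NXs→QRM→IRD→NXs at 0.9065; no arbitrage — every cycle loses value.

0.9065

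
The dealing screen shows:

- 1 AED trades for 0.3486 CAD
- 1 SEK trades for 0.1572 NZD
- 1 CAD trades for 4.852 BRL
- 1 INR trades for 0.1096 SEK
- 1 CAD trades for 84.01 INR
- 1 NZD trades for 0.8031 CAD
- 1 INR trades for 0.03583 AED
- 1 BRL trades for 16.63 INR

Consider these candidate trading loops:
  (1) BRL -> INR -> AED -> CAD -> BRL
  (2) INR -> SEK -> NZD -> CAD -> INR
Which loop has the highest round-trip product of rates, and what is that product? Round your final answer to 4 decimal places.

1.1624

(1) 16.63 × 0.03583 × 0.3486 × 4.852 = 1.00783
(2) 0.1096 × 0.1572 × 0.8031 × 84.01 = 1.16242
Highest is cycle (2) at 1.1624 (>1, arbitrage).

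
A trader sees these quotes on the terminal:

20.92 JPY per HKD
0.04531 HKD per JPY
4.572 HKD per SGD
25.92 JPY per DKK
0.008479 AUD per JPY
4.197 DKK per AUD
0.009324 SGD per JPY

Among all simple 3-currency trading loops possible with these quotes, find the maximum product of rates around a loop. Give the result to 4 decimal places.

0.9224

AUD→DKK→JPY→AUD: 4.197 × 25.92 × 0.008479 = 0.92240
HKD→JPY→SGD→HKD: 20.92 × 0.009324 × 4.572 = 0.89181
Maximum is AUD→DKK→JPY→AUD at 0.9224; no arbitrage — every cycle loses value.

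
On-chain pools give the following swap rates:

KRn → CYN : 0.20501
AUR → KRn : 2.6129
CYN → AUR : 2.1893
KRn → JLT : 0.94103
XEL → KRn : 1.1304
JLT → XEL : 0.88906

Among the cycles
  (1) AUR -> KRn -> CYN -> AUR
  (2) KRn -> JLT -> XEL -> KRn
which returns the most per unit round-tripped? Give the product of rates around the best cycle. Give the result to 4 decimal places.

(1) 2.6129 × 0.20501 × 2.1893 = 1.17274
(2) 0.94103 × 0.88906 × 1.1304 = 0.94573
Highest is cycle (1) at 1.1727 (>1, arbitrage).

1.1727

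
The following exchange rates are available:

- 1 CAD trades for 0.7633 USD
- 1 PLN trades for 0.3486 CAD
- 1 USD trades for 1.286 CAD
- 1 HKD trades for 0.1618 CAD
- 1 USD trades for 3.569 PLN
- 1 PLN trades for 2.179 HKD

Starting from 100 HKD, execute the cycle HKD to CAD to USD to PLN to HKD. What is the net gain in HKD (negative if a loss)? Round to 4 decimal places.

-3.9544

100 HKD × 0.1618 = 16.18 CAD
16.18 CAD × 0.7633 = 12.350194 USD
12.350194 USD × 3.569 = 44.077842386 PLN
44.077842386 PLN × 2.179 = 96.045618559094 HKD
Net change: 96.045618559094 − 100 = -3.954381440906 HKD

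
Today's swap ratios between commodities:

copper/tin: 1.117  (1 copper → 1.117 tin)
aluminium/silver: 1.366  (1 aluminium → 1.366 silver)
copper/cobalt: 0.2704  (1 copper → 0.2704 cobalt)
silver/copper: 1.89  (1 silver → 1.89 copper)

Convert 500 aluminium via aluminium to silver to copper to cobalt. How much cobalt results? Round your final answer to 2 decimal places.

500 aluminium × 1.366 = 683 silver
683 silver × 1.89 = 1290.87 copper
1290.87 copper × 0.2704 = 349.051248 cobalt

349.05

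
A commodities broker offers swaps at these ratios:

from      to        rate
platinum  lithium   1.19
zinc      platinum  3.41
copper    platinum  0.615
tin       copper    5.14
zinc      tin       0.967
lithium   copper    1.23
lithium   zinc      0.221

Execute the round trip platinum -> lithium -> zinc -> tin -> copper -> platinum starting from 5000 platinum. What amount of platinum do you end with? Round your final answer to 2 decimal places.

4019.52

5000 platinum × 1.19 = 5950 lithium
5950 lithium × 0.221 = 1314.95 zinc
1314.95 zinc × 0.967 = 1271.55665 tin
1271.55665 tin × 5.14 = 6535.801181 copper
6535.801181 copper × 0.615 = 4019.517726315 platinum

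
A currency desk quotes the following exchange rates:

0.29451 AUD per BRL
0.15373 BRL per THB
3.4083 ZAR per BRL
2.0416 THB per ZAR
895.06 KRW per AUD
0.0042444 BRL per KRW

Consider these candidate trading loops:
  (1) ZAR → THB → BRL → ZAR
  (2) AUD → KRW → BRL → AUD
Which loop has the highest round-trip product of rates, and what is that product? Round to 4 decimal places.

1.1188

(1) 2.0416 × 0.15373 × 3.4083 = 1.06971
(2) 895.06 × 0.0042444 × 0.29451 = 1.11884
Highest is cycle (2) at 1.1188 (>1, arbitrage).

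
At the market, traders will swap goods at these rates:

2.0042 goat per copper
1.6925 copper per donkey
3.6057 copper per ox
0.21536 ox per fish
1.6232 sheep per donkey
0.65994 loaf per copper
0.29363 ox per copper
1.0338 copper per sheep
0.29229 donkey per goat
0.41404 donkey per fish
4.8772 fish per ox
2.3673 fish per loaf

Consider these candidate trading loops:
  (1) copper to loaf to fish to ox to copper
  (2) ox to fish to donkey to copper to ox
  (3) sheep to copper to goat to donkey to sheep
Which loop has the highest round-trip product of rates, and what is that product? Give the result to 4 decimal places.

1.2131

(1) 0.65994 × 2.3673 × 0.21536 × 3.6057 = 1.21314
(2) 4.8772 × 0.41404 × 1.6925 × 0.29363 = 1.00356
(3) 1.0338 × 2.0042 × 0.29229 × 1.6232 = 0.98302
Highest is cycle (1) at 1.2131 (>1, arbitrage).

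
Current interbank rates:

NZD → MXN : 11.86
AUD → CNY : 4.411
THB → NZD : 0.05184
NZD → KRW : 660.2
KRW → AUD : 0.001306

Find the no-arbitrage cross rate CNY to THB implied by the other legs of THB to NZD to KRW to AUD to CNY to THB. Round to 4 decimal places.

Known legs of the cycle: 0.05184 × 660.2 × 0.001306 × 4.411 = 0.197160879852288
For no arbitrage the full-cycle product must be 1, so the missing rate is 1 / 0.197160879852288 ≈ 5.072000.

5.0720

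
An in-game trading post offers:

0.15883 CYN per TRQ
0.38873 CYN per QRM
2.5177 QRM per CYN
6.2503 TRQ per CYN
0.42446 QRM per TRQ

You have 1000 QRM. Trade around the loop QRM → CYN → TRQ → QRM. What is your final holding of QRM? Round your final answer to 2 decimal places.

1000 QRM × 0.38873 = 388.73 CYN
388.73 CYN × 6.2503 = 2429.679119 TRQ
2429.679119 TRQ × 0.42446 = 1031.30159885074 QRM

1031.30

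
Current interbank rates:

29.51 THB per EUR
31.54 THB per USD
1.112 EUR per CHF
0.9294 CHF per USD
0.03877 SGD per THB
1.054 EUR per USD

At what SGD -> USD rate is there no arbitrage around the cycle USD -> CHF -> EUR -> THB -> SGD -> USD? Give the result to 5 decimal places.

Known legs of the cycle: 0.9294 × 1.112 × 29.51 × 0.03877 = 1.18242190291056
For no arbitrage the full-cycle product must be 1, so the missing rate is 1 / 1.18242190291056 ≈ 0.8457218.

0.84572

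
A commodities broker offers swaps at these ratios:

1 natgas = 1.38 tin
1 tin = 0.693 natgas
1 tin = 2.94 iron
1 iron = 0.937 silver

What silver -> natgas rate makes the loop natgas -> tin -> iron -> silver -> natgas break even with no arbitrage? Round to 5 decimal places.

0.26305

Known legs of the cycle: 1.38 × 2.94 × 0.937 = 3.8015964
For no arbitrage the full-cycle product must be 1, so the missing rate is 1 / 3.8015964 ≈ 0.2630474.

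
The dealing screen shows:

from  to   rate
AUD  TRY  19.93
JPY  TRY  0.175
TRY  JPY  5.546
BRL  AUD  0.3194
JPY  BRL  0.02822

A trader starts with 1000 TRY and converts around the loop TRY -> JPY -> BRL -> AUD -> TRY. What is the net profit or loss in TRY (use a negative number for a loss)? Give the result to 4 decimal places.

1000 TRY × 5.546 = 5546 JPY
5546 JPY × 0.02822 = 156.50812 BRL
156.50812 BRL × 0.3194 = 49.988693528 AUD
49.988693528 AUD × 19.93 = 996.27466201304 TRY
Net change: 996.27466201304 − 1000 = -3.72533798696 TRY

-3.7253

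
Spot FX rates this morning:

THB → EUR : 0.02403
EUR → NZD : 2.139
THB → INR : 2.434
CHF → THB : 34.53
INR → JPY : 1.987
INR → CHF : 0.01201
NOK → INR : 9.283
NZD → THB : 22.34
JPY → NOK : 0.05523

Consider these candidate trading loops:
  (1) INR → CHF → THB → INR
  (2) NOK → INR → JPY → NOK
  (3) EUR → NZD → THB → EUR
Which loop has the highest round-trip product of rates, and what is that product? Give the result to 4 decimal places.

(1) 0.01201 × 34.53 × 2.434 = 1.00939
(2) 9.283 × 1.987 × 0.05523 = 1.01874
(3) 2.139 × 22.34 × 0.02403 = 1.14828
Highest is cycle (3) at 1.1483 (>1, arbitrage).

1.1483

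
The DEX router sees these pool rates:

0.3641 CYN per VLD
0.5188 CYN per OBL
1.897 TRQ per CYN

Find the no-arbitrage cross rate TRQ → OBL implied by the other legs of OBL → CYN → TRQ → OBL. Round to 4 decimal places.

1.0161

Known legs of the cycle: 0.5188 × 1.897 = 0.9841636
For no arbitrage the full-cycle product must be 1, so the missing rate is 1 / 0.9841636 ≈ 1.016091.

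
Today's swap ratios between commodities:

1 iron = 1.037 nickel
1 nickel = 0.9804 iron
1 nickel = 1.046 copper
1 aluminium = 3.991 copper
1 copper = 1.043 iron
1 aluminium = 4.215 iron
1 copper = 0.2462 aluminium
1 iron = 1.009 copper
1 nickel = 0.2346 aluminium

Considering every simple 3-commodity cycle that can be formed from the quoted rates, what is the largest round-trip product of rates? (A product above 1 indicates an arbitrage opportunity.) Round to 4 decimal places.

nickel→copper→iron→nickel: 1.046 × 1.043 × 1.037 = 1.13134
iron→copper→aluminium→iron: 1.009 × 0.2462 × 4.215 = 1.04707
nickel→aluminium→iron→nickel: 0.2346 × 4.215 × 1.037 = 1.02543
Maximum is nickel→copper→iron→nickel at 1.1313; arbitrage exists.

1.1313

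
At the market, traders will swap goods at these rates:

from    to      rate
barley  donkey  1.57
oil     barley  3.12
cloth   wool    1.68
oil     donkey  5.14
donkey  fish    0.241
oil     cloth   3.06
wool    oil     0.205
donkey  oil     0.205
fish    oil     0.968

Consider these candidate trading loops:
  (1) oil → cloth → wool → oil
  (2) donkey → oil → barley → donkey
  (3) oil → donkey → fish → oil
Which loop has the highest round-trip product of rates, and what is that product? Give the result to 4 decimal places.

(1) 3.06 × 1.68 × 0.205 = 1.05386
(2) 0.205 × 3.12 × 1.57 = 1.00417
(3) 5.14 × 0.241 × 0.968 = 1.19910
Highest is cycle (3) at 1.1991 (>1, arbitrage).

1.1991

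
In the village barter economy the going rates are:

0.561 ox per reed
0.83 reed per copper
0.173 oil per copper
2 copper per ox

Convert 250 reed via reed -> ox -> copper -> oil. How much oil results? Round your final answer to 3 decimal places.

48.527

250 reed × 0.561 = 140.25 ox
140.25 ox × 2 = 280.5 copper
280.5 copper × 0.173 = 48.5265 oil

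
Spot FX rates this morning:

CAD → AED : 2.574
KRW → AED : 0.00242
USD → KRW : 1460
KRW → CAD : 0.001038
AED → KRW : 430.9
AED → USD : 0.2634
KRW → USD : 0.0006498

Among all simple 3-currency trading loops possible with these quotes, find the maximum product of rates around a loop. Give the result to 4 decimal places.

1.1513

AED→KRW→CAD→AED: 430.9 × 0.001038 × 2.574 = 1.15128
AED→USD→KRW→AED: 0.2634 × 1460 × 0.00242 = 0.93064
Maximum is AED→KRW→CAD→AED at 1.1513; arbitrage exists.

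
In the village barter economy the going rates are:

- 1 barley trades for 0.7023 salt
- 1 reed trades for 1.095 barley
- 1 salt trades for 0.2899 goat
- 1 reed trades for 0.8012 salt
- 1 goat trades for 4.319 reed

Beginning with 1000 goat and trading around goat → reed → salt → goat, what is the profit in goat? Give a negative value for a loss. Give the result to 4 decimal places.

1000 goat × 4.319 = 4319 reed
4319 reed × 0.8012 = 3460.3828 salt
3460.3828 salt × 0.2899 = 1003.16497372 goat
Net change: 1003.16497372 − 1000 = 3.16497372 goat

3.1650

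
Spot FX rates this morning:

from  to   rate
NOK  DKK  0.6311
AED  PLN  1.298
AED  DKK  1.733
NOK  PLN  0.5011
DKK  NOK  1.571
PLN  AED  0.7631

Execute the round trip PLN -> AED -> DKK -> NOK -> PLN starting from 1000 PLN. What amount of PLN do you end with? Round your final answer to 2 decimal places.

1000 PLN × 0.7631 = 763.1 AED
763.1 AED × 1.733 = 1322.4523 DKK
1322.4523 DKK × 1.571 = 2077.5725633 NOK
2077.5725633 NOK × 0.5011 = 1041.07161146963 PLN

1041.07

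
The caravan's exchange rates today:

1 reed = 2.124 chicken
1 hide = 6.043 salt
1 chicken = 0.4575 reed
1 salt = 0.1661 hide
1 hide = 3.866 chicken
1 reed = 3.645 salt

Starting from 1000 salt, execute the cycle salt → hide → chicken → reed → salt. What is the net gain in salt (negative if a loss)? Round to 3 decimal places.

70.829

1000 salt × 0.1661 = 166.1 hide
166.1 hide × 3.866 = 642.1426 chicken
642.1426 chicken × 0.4575 = 293.7802395 reed
293.7802395 reed × 3.645 = 1070.8289729775 salt
Net change: 1070.8289729775 − 1000 = 70.8289729775 salt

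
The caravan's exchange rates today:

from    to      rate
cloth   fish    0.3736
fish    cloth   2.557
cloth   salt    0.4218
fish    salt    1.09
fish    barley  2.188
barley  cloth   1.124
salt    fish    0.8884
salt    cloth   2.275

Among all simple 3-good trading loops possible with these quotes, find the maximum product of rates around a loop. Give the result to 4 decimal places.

salt→fish→cloth→salt: 0.8884 × 2.557 × 0.4218 = 0.95818
salt→cloth→fish→salt: 2.275 × 0.3736 × 1.09 = 0.92643
barley→cloth→fish→barley: 1.124 × 0.3736 × 2.188 = 0.91880
Maximum is salt→fish→cloth→salt at 0.9582; no arbitrage — every cycle loses value.

0.9582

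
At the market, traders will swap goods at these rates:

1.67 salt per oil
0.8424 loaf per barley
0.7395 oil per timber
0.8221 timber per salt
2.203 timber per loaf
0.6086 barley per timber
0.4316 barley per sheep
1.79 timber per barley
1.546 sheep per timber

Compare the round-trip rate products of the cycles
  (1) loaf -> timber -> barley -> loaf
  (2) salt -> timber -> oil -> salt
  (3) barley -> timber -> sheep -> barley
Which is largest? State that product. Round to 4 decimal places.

(1) 2.203 × 0.6086 × 0.8424 = 1.12944
(2) 0.8221 × 0.7395 × 1.67 = 1.01526
(3) 1.79 × 1.546 × 0.4316 = 1.19438
Highest is cycle (3) at 1.1944 (>1, arbitrage).

1.1944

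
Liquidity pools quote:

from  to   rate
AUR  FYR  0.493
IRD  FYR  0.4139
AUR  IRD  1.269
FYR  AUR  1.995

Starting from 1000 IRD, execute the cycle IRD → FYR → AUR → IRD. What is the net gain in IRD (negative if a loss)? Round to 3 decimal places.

1000 IRD × 0.4139 = 413.9 FYR
413.9 FYR × 1.995 = 825.7305 AUR
825.7305 AUR × 1.269 = 1047.8520045 IRD
Net change: 1047.8520045 − 1000 = 47.8520045 IRD

47.852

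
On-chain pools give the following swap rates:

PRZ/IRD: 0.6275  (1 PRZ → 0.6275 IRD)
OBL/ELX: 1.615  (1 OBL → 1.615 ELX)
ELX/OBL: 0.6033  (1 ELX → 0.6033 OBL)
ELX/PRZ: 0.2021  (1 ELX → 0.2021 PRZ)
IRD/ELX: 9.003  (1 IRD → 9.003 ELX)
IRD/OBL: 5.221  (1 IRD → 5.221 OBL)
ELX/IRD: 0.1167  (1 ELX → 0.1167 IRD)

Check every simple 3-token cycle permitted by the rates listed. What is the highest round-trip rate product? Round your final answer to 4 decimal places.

ELX→PRZ→IRD→ELX: 0.2021 × 0.6275 × 9.003 = 1.14174
OBL→ELX→IRD→OBL: 1.615 × 0.1167 × 5.221 = 0.98400
Maximum is ELX→PRZ→IRD→ELX at 1.1417; arbitrage exists.

1.1417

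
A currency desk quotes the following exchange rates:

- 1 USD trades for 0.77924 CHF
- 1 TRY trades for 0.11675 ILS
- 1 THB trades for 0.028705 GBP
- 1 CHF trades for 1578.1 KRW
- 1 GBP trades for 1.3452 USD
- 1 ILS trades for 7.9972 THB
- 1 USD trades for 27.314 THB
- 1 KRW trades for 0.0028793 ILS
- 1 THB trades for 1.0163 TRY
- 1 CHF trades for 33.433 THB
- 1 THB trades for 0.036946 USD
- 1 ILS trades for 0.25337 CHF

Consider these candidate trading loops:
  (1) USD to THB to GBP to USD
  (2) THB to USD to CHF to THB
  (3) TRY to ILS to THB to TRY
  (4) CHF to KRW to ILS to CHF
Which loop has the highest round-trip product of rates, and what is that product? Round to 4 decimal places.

1.1513

(1) 27.314 × 0.028705 × 1.3452 = 1.05470
(2) 0.036946 × 0.77924 × 33.433 = 0.96253
(3) 0.11675 × 7.9972 × 1.0163 = 0.94889
(4) 1578.1 × 0.0028793 × 0.25337 = 1.15127
Highest is cycle (4) at 1.1513 (>1, arbitrage).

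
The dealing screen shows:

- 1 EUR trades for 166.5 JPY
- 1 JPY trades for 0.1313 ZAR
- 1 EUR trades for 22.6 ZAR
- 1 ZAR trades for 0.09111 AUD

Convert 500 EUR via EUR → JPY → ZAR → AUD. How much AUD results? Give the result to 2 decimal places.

995.90

500 EUR × 166.5 = 83250 JPY
83250 JPY × 0.1313 = 10930.725 ZAR
10930.725 ZAR × 0.09111 = 995.89835475 AUD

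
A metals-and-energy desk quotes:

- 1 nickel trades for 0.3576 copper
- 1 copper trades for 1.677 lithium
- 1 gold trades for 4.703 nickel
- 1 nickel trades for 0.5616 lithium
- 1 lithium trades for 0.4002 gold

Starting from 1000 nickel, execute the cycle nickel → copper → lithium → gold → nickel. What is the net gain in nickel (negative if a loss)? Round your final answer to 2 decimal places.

128.71

1000 nickel × 0.3576 = 357.6 copper
357.6 copper × 1.677 = 599.6952 lithium
599.6952 lithium × 0.4002 = 239.99801904 gold
239.99801904 gold × 4.703 = 1128.71068354512 nickel
Net change: 1128.71068354512 − 1000 = 128.71068354512 nickel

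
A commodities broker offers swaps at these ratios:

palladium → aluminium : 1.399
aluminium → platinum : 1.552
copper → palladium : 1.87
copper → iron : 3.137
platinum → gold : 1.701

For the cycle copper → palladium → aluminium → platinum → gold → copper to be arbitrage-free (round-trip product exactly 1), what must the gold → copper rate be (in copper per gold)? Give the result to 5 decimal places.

0.14479

Known legs of the cycle: 1.87 × 1.399 × 1.552 × 1.701 = 6.90645762576
For no arbitrage the full-cycle product must be 1, so the missing rate is 1 / 6.90645762576 ≈ 0.1447920.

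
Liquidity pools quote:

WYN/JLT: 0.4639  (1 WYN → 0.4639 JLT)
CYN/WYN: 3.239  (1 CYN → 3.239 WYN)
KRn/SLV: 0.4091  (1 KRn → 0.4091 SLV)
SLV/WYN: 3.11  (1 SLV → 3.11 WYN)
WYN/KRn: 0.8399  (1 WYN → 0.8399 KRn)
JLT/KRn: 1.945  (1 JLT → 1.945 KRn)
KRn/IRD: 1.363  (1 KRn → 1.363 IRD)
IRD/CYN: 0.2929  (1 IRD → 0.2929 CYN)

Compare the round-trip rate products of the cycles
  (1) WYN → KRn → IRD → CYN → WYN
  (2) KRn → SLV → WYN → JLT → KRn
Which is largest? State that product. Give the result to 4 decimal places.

(1) 0.8399 × 1.363 × 0.2929 × 3.239 = 1.08606
(2) 0.4091 × 3.11 × 0.4639 × 1.945 = 1.14798
Highest is cycle (2) at 1.1480 (>1, arbitrage).

1.1480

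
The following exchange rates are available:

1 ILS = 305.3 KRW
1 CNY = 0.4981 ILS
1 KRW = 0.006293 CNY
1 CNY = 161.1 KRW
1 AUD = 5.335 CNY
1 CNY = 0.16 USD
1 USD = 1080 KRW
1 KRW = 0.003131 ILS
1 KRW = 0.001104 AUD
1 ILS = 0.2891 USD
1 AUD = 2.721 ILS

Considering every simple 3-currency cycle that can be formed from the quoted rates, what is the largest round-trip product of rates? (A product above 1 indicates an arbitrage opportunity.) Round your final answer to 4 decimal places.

CNY→USD→KRW→CNY: 0.16 × 1080 × 0.006293 = 1.08743
ILS→USD→KRW→ILS: 0.2891 × 1080 × 0.003131 = 0.97759
ILS→KRW→CNY→ILS: 305.3 × 0.006293 × 0.4981 = 0.95698
AUD→CNY→KRW→AUD: 5.335 × 161.1 × 0.001104 = 0.94885
ILS→KRW→AUD→ILS: 305.3 × 0.001104 × 2.721 = 0.91712
Maximum is CNY→USD→KRW→CNY at 1.0874; arbitrage exists.

1.0874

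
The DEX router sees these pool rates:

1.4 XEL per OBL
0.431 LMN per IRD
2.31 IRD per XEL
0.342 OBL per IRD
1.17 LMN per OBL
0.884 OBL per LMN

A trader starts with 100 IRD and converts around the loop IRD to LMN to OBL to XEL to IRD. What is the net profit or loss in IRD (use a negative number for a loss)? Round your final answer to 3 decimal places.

23.217

100 IRD × 0.431 = 43.1 LMN
43.1 LMN × 0.884 = 38.1004 OBL
38.1004 OBL × 1.4 = 53.34056 XEL
53.34056 XEL × 2.31 = 123.2166936 IRD
Net change: 123.2166936 − 100 = 23.2166936 IRD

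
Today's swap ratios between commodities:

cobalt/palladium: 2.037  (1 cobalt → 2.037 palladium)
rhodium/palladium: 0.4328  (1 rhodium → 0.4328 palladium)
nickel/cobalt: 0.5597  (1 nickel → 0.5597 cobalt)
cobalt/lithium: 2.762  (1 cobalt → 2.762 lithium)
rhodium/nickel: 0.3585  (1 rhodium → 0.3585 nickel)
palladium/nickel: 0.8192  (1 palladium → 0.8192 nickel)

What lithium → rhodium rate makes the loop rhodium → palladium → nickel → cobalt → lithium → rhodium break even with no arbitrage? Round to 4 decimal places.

1.8245

Known legs of the cycle: 0.4328 × 0.8192 × 0.5597 × 2.762 = 0.548095424856064
For no arbitrage the full-cycle product must be 1, so the missing rate is 1 / 0.548095424856064 ≈ 1.824500.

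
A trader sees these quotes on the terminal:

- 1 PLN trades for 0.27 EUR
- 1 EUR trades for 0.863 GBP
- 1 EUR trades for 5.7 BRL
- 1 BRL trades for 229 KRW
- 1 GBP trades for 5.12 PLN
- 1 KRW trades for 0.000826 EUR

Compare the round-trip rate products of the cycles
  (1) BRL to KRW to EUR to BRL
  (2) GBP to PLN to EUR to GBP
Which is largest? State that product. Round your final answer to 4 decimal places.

(1) 229 × 0.000826 × 5.7 = 1.07818
(2) 5.12 × 0.27 × 0.863 = 1.19301
Highest is cycle (2) at 1.1930 (>1, arbitrage).

1.1930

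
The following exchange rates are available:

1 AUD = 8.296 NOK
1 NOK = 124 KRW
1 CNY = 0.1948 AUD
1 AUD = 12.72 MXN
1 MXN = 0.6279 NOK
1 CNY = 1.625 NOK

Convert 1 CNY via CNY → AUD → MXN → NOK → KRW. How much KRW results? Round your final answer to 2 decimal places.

1 CNY × 0.1948 = 0.1948 AUD
0.1948 AUD × 12.72 = 2.477856 MXN
2.477856 MXN × 0.6279 = 1.5558457824 NOK
1.5558457824 NOK × 124 = 192.9248770176 KRW

192.92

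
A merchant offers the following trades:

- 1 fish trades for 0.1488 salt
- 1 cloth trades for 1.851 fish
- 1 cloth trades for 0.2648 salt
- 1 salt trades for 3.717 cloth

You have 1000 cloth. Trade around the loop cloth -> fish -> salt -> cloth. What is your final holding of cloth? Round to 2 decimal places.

1023.77

1000 cloth × 1.851 = 1851 fish
1851 fish × 0.1488 = 275.4288 salt
275.4288 salt × 3.717 = 1023.7688496 cloth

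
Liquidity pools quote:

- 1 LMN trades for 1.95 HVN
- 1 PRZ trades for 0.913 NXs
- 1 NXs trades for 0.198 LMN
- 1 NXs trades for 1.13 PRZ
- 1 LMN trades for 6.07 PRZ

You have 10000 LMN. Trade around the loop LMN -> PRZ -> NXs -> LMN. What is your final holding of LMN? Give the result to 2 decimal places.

10000 LMN × 6.07 = 60700 PRZ
60700 PRZ × 0.913 = 55419.1 NXs
55419.1 NXs × 0.198 = 10972.9818 LMN

10972.98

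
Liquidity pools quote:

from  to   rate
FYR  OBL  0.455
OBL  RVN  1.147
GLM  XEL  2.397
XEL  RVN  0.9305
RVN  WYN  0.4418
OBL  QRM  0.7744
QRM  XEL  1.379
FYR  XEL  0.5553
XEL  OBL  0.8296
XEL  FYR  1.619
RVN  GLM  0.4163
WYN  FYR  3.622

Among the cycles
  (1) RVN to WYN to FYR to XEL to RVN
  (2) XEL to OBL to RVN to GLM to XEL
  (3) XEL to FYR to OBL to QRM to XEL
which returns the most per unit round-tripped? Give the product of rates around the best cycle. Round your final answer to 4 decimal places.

0.9495

(1) 0.4418 × 3.622 × 0.5553 × 0.9305 = 0.82683
(2) 0.8296 × 1.147 × 0.4163 × 2.397 = 0.94953
(3) 1.619 × 0.455 × 0.7744 × 1.379 = 0.78666
Highest is cycle (2) at 0.9495 (≤1, no arbitrage).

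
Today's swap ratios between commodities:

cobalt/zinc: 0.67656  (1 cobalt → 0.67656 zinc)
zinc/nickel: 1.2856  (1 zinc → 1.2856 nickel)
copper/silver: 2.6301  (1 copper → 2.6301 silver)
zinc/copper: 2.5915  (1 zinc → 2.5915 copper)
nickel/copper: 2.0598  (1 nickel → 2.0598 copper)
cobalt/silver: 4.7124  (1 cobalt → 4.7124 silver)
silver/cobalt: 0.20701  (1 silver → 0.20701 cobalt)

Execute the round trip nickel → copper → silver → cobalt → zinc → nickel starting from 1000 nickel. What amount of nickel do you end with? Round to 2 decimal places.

975.44

1000 nickel × 2.0598 = 2059.8 copper
2059.8 copper × 2.6301 = 5417.47998 silver
5417.47998 silver × 0.20701 = 1121.4725306598 cobalt
1121.4725306598 cobalt × 0.67656 = 758.743455343194288 zinc
758.743455343194288 zinc × 1.2856 = 975.4405861892105766528 nickel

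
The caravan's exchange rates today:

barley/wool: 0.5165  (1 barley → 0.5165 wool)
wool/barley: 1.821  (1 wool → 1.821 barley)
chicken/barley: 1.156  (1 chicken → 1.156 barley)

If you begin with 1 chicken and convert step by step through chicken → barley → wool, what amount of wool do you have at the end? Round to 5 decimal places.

0.59707

1 chicken × 1.156 = 1.156 barley
1.156 barley × 0.5165 = 0.597074 wool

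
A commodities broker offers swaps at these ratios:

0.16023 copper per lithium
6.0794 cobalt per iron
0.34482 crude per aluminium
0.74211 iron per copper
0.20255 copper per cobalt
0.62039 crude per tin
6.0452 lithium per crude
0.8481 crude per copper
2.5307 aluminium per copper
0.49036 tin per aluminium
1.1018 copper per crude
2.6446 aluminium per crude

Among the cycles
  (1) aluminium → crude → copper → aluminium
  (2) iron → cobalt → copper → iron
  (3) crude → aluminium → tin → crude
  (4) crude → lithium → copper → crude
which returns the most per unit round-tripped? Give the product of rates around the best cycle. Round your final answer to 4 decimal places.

(1) 0.34482 × 1.1018 × 2.5307 = 0.96147
(2) 6.0794 × 0.20255 × 0.74211 = 0.91382
(3) 2.6446 × 0.49036 × 0.62039 = 0.80453
(4) 6.0452 × 0.16023 × 0.8481 = 0.82149
Highest is cycle (1) at 0.9615 (≤1, no arbitrage).

0.9615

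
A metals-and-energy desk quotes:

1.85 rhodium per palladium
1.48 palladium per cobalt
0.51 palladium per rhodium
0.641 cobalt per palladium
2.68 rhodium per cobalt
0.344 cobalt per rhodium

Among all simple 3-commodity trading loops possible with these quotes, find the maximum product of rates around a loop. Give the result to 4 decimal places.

palladium→rhodium→cobalt→palladium: 1.85 × 0.344 × 1.48 = 0.94187
palladium→cobalt→rhodium→palladium: 0.641 × 2.68 × 0.51 = 0.87612
Maximum is palladium→rhodium→cobalt→palladium at 0.9419; no arbitrage — every cycle loses value.

0.9419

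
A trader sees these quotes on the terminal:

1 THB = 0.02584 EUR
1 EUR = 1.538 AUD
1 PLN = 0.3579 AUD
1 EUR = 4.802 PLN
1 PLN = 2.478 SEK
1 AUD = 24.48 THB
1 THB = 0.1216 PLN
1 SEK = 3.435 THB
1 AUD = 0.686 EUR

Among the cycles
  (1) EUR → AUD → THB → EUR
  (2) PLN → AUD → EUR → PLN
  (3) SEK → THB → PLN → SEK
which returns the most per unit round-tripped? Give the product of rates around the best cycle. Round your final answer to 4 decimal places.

1.1790

(1) 1.538 × 24.48 × 0.02584 = 0.97288
(2) 0.3579 × 0.686 × 4.802 = 1.17898
(3) 3.435 × 0.1216 × 2.478 = 1.03505
Highest is cycle (2) at 1.1790 (>1, arbitrage).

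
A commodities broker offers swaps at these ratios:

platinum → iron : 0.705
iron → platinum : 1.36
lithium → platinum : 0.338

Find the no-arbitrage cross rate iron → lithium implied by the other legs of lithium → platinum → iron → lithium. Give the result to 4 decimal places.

4.1966

Known legs of the cycle: 0.338 × 0.705 = 0.23829
For no arbitrage the full-cycle product must be 1, so the missing rate is 1 / 0.23829 ≈ 4.196567.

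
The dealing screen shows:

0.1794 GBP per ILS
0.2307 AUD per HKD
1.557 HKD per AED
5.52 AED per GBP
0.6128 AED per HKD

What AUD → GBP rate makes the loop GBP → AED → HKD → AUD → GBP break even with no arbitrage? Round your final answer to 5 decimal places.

0.50434

Known legs of the cycle: 5.52 × 1.557 × 0.2307 = 1.982783448
For no arbitrage the full-cycle product must be 1, so the missing rate is 1 / 1.982783448 ≈ 0.5043415.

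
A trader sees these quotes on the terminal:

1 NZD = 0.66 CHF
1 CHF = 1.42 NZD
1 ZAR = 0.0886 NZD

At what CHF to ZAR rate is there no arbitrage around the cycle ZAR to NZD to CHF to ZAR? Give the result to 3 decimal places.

17.101

Known legs of the cycle: 0.0886 × 0.66 = 0.058476
For no arbitrage the full-cycle product must be 1, so the missing rate is 1 / 0.058476 ≈ 17.10103.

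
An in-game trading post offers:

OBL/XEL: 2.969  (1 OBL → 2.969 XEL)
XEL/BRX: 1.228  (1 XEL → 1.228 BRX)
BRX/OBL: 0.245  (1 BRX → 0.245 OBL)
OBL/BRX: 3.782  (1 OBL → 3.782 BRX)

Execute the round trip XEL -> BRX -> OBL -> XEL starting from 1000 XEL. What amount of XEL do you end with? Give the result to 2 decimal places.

1000 XEL × 1.228 = 1228 BRX
1228 BRX × 0.245 = 300.86 OBL
300.86 OBL × 2.969 = 893.25334 XEL

893.25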